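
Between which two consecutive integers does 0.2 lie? 0 and 1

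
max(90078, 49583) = 90078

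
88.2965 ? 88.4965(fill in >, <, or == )<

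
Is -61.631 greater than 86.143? No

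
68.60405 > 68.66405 False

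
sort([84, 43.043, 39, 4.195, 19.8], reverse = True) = [84, 43.043, 39, 19.8, 4.195]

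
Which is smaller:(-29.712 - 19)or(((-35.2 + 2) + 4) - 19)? (-29.712 - 19)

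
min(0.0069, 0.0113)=0.0069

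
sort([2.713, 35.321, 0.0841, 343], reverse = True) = [343, 35.321, 2.713, 0.0841]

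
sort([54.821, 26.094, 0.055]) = [0.055, 26.094, 54.821]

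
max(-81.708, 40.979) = 40.979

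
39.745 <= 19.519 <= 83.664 False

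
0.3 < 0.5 True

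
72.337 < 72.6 True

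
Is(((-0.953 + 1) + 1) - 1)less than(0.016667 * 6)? Yes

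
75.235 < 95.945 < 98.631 True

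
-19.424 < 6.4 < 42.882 True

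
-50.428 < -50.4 True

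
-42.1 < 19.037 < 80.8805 True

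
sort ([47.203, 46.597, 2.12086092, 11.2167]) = [2.12086092, 11.2167, 46.597, 47.203]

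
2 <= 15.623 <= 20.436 True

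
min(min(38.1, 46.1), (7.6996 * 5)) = 38.1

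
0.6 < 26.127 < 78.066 True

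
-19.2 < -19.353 False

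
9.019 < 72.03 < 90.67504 True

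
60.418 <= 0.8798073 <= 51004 False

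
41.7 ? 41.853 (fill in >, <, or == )<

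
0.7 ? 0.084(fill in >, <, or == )>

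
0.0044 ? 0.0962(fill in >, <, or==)<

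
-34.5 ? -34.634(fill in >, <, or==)>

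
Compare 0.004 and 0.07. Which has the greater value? 0.07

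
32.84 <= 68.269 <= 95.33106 True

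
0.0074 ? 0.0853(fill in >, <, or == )<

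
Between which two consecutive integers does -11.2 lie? -12 and -11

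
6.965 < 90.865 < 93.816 True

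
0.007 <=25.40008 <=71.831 True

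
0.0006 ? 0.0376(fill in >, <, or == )<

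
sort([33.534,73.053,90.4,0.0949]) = [0.0949,33.534,73.053,90.4]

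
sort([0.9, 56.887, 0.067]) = [0.067, 0.9, 56.887]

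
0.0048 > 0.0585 False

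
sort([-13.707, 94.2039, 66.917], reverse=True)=[94.2039, 66.917, -13.707]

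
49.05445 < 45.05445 False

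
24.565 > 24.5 True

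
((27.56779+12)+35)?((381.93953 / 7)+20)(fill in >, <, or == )>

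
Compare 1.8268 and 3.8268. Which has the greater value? 3.8268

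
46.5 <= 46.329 False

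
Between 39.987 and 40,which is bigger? 40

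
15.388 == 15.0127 False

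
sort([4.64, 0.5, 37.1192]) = [0.5, 4.64, 37.1192]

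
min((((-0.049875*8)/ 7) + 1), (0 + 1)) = 0.943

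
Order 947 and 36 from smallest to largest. 36, 947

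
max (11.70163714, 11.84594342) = 11.84594342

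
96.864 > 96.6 True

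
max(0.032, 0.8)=0.8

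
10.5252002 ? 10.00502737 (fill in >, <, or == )>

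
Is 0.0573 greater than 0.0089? Yes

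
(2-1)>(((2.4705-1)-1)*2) True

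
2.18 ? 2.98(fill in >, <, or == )<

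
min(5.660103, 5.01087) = 5.01087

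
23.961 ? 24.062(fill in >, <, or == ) <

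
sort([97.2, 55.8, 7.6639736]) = [7.6639736, 55.8, 97.2]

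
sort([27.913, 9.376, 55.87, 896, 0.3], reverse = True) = [896, 55.87, 27.913, 9.376, 0.3]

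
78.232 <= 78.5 True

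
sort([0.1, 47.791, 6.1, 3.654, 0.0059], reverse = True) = [47.791, 6.1, 3.654, 0.1, 0.0059]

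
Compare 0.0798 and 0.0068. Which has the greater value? 0.0798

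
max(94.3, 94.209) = 94.3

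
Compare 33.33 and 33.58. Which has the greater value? 33.58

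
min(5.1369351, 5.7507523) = 5.1369351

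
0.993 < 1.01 True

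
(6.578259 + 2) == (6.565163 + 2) False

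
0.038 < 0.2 True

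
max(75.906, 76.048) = 76.048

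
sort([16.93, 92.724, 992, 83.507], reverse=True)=[992, 92.724, 83.507, 16.93]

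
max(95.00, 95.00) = 95.00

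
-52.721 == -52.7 False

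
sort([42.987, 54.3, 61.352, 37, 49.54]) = [37, 42.987, 49.54, 54.3, 61.352]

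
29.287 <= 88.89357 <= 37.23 False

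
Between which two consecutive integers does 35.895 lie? 35 and 36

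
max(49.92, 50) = 50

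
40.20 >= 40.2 True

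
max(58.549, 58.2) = 58.549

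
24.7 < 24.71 True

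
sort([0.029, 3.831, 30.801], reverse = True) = [30.801, 3.831, 0.029]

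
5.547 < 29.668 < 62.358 True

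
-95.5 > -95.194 False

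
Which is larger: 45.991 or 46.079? 46.079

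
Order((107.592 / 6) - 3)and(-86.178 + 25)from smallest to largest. (-86.178 + 25), ((107.592 / 6) - 3)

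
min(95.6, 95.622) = 95.6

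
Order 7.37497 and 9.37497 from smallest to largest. 7.37497, 9.37497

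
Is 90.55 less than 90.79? Yes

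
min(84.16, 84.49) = 84.16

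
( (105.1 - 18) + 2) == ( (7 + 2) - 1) False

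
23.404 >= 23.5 False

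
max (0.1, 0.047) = 0.1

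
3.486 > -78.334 True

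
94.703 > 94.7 True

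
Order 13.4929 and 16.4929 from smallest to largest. 13.4929, 16.4929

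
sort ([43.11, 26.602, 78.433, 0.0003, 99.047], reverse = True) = [99.047, 78.433, 43.11, 26.602, 0.0003]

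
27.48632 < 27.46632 False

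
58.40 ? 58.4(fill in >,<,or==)==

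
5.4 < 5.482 True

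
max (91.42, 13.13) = 91.42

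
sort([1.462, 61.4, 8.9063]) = [1.462, 8.9063, 61.4]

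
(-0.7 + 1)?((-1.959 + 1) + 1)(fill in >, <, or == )>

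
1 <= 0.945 False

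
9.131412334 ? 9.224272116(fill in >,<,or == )<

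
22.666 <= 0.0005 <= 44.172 False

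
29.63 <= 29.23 False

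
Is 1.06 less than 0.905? No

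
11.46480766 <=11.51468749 True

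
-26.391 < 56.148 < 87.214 True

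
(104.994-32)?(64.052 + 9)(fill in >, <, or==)<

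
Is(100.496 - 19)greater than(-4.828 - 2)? Yes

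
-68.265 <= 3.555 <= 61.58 True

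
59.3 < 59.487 True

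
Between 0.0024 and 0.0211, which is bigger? 0.0211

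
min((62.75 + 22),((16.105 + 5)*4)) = 84.42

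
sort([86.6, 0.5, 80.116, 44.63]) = [0.5, 44.63, 80.116, 86.6]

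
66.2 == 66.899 False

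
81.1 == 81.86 False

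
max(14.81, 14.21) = 14.81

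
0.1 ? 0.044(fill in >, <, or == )>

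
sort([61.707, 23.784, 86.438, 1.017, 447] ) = [1.017, 23.784, 61.707, 86.438, 447]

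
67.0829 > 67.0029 True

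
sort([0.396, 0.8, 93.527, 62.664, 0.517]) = [0.396, 0.517, 0.8, 62.664, 93.527]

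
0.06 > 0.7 False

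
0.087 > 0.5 False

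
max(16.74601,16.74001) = 16.74601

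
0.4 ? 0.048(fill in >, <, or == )>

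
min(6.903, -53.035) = -53.035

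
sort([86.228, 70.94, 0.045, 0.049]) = [0.045, 0.049, 70.94, 86.228]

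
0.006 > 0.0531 False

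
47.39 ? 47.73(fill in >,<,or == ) <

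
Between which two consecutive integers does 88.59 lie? 88 and 89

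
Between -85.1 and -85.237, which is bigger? -85.1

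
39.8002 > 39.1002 True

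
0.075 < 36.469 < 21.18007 False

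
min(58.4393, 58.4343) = 58.4343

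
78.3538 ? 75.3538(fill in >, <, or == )>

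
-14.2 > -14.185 False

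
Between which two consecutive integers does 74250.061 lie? 74250 and 74251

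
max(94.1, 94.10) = 94.10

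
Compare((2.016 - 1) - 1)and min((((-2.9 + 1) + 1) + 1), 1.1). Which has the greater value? min((((-2.9 + 1) + 1) + 1), 1.1)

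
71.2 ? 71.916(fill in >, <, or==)<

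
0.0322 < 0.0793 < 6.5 True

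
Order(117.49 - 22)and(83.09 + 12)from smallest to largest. (83.09 + 12), (117.49 - 22)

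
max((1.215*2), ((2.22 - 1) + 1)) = 2.43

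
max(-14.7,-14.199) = -14.199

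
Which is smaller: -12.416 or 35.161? -12.416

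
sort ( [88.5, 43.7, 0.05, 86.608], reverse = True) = [88.5, 86.608, 43.7, 0.05]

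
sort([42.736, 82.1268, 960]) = [42.736, 82.1268, 960]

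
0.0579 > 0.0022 True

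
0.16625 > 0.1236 True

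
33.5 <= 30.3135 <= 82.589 False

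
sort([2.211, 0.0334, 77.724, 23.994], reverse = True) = [77.724, 23.994, 2.211, 0.0334]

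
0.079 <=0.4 True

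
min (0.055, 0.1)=0.055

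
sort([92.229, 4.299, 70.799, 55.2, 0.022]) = [0.022, 4.299, 55.2, 70.799, 92.229]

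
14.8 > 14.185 True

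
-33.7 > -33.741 True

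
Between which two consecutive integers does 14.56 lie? 14 and 15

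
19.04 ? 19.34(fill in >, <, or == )<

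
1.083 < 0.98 False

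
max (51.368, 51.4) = 51.4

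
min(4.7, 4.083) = 4.083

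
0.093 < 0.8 True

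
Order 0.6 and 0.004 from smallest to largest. 0.004,0.6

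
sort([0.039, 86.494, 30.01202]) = [0.039, 30.01202, 86.494]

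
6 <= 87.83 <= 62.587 False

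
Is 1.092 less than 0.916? No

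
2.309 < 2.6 True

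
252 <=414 True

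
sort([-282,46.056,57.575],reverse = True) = [57.575,46.056,-282]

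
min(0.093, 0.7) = 0.093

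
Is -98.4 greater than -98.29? No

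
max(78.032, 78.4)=78.4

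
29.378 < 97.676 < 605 True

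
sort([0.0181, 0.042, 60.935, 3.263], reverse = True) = [60.935, 3.263, 0.042, 0.0181]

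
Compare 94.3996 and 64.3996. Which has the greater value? 94.3996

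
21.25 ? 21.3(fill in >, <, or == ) <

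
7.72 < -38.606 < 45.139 False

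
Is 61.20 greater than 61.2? No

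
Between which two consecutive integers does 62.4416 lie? 62 and 63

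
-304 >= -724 True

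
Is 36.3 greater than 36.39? No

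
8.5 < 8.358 False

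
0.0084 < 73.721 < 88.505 True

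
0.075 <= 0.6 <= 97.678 True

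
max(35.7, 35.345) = 35.7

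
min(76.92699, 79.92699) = 76.92699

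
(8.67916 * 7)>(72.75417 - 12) False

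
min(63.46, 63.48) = 63.46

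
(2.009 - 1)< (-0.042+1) False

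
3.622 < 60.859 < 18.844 False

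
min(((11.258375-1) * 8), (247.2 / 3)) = 82.067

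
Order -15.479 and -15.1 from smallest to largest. -15.479, -15.1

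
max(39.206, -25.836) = 39.206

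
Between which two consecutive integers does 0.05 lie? 0 and 1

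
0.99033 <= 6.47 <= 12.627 True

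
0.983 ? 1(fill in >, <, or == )<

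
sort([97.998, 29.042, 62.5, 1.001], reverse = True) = [97.998, 62.5, 29.042, 1.001]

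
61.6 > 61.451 True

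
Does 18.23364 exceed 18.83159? No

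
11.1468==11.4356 False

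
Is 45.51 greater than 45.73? No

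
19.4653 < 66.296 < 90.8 True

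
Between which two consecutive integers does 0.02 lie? 0 and 1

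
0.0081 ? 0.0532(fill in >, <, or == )<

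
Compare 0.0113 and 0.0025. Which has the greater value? 0.0113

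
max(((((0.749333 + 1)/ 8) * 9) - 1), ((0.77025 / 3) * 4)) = 1.027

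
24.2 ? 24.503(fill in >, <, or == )<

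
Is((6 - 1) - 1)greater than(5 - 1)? No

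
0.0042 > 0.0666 False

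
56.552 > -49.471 True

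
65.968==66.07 False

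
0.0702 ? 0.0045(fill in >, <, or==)>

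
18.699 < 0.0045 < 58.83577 False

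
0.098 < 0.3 True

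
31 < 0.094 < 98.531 False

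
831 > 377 True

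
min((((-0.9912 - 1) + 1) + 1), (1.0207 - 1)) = 0.0088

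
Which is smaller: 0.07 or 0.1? 0.07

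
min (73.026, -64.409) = -64.409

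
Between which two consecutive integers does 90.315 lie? 90 and 91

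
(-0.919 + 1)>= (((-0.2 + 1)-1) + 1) False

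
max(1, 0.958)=1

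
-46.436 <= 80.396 True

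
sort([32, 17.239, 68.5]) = [17.239, 32, 68.5]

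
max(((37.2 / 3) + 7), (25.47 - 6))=19.47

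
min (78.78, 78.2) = 78.2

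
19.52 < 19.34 False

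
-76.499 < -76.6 False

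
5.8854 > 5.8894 False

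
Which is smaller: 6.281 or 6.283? 6.281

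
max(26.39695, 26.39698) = 26.39698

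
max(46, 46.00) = 46.00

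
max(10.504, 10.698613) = 10.698613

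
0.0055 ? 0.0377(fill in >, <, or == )<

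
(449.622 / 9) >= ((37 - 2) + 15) False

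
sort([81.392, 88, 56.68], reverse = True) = [88, 81.392, 56.68]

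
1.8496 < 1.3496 False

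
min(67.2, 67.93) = 67.2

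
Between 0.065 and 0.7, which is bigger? 0.7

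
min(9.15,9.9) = 9.15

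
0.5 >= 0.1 True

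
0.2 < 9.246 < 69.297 True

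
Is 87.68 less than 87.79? Yes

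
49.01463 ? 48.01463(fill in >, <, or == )>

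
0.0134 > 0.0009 True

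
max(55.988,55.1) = 55.988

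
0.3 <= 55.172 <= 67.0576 True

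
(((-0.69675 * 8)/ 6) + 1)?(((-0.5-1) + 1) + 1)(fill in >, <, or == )<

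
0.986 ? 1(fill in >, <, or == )<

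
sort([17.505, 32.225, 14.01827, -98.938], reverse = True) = [32.225, 17.505, 14.01827, -98.938]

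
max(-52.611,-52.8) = -52.611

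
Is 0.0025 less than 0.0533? Yes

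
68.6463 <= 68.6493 True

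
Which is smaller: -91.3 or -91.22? -91.3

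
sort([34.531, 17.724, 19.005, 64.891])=[17.724, 19.005, 34.531, 64.891]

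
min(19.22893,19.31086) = 19.22893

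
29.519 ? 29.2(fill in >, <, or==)>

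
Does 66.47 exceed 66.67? No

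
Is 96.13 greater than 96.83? No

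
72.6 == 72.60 True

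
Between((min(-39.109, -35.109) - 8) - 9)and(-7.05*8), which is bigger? ((min(-39.109, -35.109) - 8) - 9)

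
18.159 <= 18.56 True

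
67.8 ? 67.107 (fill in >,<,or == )>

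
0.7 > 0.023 True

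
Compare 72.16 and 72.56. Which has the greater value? 72.56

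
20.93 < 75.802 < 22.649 False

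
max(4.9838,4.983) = 4.9838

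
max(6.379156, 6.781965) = 6.781965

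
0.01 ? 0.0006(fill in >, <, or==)>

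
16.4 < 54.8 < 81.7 True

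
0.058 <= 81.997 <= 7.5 False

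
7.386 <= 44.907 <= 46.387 True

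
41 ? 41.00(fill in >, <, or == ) ==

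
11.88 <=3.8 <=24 False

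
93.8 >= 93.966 False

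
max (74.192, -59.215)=74.192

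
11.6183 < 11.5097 False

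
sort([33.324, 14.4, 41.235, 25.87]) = [14.4, 25.87, 33.324, 41.235]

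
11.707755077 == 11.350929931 False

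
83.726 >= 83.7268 False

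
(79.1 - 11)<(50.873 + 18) True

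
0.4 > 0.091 True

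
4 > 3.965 True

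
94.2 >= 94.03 True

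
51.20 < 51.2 False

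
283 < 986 True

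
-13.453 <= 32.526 True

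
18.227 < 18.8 True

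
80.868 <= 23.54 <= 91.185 False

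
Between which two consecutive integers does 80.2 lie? 80 and 81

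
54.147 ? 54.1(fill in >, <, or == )>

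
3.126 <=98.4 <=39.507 False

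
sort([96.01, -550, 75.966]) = [-550, 75.966, 96.01]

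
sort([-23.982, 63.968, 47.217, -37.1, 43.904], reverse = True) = [63.968, 47.217, 43.904, -23.982, -37.1]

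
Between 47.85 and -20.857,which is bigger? 47.85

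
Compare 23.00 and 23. They are equal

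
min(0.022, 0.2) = 0.022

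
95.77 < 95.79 True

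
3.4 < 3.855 True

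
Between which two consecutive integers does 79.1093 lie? 79 and 80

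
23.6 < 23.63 True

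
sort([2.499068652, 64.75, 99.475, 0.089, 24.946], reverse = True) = [99.475, 64.75, 24.946, 2.499068652, 0.089]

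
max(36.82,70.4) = 70.4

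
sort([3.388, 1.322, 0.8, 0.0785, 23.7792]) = [0.0785, 0.8, 1.322, 3.388, 23.7792]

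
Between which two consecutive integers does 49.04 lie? 49 and 50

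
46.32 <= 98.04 True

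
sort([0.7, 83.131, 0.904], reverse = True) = [83.131, 0.904, 0.7]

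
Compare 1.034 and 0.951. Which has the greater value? 1.034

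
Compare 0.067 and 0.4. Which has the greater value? 0.4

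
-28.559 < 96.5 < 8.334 False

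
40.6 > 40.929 False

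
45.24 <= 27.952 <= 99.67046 False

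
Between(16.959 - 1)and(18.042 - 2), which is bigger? (18.042 - 2)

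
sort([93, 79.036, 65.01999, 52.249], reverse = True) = [93, 79.036, 65.01999, 52.249]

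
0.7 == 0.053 False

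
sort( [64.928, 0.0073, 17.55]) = [0.0073, 17.55, 64.928]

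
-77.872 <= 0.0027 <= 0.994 True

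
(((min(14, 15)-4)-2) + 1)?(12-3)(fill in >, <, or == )==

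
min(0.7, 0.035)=0.035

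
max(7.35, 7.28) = 7.35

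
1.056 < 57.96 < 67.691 True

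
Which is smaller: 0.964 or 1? 0.964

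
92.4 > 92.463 False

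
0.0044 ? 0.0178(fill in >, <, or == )<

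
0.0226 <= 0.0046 False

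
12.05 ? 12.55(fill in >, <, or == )<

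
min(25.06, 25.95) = 25.06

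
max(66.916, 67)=67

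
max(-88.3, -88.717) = -88.3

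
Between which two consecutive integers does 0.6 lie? 0 and 1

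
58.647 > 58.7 False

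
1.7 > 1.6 True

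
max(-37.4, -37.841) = -37.4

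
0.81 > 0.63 True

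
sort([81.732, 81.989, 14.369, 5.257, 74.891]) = [5.257, 14.369, 74.891, 81.732, 81.989]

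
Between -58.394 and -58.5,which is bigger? -58.394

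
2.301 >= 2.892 False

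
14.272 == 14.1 False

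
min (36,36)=36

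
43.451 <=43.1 False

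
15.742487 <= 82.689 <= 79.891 False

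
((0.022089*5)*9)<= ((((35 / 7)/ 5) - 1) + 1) True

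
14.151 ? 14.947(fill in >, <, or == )<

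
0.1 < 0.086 False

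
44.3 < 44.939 True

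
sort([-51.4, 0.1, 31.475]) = [-51.4, 0.1, 31.475]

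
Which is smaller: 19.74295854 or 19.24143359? 19.24143359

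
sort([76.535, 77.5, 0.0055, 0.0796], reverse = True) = [77.5, 76.535, 0.0796, 0.0055]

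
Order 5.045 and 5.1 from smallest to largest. 5.045, 5.1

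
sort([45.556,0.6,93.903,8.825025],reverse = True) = [93.903,45.556,8.825025,0.6]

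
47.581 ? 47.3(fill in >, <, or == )>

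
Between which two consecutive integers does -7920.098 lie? -7921 and -7920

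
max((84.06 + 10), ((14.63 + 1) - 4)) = 94.06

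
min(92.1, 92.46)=92.1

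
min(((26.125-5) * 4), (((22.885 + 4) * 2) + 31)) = 84.5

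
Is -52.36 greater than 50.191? No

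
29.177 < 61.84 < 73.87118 True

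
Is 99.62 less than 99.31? No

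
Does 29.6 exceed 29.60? No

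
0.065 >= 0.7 False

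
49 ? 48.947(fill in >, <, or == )>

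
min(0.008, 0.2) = 0.008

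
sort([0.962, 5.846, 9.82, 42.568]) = [0.962, 5.846, 9.82, 42.568]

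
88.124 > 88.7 False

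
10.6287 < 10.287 False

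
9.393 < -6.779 False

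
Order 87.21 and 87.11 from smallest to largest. 87.11, 87.21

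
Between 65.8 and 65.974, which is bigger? 65.974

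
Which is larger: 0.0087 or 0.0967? 0.0967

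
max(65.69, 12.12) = 65.69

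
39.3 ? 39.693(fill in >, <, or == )<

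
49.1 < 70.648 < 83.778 True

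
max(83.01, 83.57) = 83.57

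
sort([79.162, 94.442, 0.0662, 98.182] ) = [0.0662, 79.162, 94.442, 98.182]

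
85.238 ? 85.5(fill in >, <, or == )<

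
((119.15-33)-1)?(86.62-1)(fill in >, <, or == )<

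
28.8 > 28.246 True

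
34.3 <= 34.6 True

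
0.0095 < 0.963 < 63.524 True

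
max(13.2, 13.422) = 13.422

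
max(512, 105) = 512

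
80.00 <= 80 True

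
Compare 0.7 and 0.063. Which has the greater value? 0.7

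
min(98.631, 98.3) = 98.3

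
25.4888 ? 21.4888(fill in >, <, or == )>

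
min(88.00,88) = 88.00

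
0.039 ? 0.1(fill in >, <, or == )<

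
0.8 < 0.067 False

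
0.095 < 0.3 True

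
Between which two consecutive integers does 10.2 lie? 10 and 11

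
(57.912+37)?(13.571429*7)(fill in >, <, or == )<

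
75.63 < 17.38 False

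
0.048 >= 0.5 False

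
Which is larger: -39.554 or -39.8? -39.554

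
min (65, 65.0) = 65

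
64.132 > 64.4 False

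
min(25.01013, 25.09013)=25.01013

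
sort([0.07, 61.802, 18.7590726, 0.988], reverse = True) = [61.802, 18.7590726, 0.988, 0.07]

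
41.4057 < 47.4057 True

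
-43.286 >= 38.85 False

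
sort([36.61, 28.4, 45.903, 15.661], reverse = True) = [45.903, 36.61, 28.4, 15.661]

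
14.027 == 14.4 False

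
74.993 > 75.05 False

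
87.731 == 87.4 False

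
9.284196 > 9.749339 False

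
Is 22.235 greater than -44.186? Yes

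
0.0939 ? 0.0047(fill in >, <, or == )>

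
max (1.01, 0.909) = 1.01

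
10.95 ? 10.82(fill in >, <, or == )>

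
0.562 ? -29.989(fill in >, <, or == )>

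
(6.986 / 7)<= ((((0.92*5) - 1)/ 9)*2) False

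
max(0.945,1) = 1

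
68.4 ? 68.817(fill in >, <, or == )<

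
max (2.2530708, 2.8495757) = 2.8495757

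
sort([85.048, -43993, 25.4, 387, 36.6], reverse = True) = [387, 85.048, 36.6, 25.4, -43993]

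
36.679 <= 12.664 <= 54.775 False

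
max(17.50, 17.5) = 17.5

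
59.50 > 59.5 False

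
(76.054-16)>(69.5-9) False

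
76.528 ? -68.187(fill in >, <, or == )>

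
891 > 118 True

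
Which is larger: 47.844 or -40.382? 47.844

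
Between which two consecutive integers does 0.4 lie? 0 and 1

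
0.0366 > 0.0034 True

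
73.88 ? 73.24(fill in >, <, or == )>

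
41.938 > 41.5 True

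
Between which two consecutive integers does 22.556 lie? 22 and 23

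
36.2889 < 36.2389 False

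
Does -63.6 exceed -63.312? No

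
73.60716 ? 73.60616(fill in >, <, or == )>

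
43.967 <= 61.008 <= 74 True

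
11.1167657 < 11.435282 True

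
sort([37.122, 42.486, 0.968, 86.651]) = [0.968, 37.122, 42.486, 86.651]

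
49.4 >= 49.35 True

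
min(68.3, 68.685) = 68.3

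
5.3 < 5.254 False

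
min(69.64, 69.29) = 69.29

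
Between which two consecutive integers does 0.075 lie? 0 and 1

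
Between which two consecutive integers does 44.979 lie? 44 and 45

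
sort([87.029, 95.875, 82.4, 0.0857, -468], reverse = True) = [95.875, 87.029, 82.4, 0.0857, -468]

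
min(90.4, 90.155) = 90.155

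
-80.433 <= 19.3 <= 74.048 True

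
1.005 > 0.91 True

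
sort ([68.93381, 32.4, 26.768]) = [26.768, 32.4, 68.93381]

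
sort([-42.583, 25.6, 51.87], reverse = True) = [51.87, 25.6, -42.583]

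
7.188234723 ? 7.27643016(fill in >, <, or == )<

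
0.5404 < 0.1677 False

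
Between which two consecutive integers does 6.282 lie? 6 and 7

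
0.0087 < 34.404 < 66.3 True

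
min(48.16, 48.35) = 48.16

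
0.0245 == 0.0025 False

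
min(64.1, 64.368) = 64.1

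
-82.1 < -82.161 False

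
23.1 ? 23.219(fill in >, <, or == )<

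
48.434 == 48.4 False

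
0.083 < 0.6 True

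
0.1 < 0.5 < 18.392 True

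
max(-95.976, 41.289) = 41.289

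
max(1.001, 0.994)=1.001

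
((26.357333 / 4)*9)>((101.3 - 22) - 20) True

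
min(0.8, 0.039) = 0.039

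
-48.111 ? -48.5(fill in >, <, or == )>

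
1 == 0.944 False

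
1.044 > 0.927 True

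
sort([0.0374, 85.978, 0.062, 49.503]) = [0.0374, 0.062, 49.503, 85.978]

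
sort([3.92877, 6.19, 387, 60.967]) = [3.92877, 6.19, 60.967, 387]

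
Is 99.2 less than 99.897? Yes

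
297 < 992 True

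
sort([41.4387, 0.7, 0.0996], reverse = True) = [41.4387, 0.7, 0.0996]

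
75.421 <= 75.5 True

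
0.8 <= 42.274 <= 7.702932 False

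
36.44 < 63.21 True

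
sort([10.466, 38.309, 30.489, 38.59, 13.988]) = [10.466, 13.988, 30.489, 38.309, 38.59]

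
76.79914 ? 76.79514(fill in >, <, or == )>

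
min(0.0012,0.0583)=0.0012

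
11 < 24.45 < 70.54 True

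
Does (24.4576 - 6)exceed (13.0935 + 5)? Yes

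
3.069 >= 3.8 False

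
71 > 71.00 False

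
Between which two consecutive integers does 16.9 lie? 16 and 17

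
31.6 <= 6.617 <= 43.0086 False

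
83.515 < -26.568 False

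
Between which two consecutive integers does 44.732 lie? 44 and 45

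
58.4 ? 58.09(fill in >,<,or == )>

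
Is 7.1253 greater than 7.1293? No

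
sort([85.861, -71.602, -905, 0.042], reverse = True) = [85.861, 0.042, -71.602, -905]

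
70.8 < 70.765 False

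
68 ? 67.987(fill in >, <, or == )>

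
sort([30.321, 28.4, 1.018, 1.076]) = [1.018, 1.076, 28.4, 30.321]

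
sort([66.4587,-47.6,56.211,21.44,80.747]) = [-47.6,21.44,56.211,66.4587,80.747]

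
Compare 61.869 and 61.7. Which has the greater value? 61.869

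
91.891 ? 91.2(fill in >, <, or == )>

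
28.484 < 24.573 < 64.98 False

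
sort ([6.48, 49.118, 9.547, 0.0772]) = [0.0772, 6.48, 9.547, 49.118]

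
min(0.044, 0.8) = 0.044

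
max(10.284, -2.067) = 10.284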